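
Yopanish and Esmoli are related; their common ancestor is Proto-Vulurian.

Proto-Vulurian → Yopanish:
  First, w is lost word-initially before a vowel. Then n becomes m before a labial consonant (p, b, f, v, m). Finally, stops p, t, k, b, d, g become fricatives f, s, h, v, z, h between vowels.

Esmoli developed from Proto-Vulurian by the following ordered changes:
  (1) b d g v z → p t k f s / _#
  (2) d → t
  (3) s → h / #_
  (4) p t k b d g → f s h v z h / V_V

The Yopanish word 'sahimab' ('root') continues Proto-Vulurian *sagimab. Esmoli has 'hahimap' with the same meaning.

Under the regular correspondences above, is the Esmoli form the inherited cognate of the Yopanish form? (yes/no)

yes

Derive the expected Esmoli reflex of *sagimab:
Esmoli: *sagimab > sagimap > hagimap > hahimap  (by final devoicing, debuccalisation, intervocalic lenition)
Esmoli 'hahimap' matches the regular reflex exactly, so the pair is cognate.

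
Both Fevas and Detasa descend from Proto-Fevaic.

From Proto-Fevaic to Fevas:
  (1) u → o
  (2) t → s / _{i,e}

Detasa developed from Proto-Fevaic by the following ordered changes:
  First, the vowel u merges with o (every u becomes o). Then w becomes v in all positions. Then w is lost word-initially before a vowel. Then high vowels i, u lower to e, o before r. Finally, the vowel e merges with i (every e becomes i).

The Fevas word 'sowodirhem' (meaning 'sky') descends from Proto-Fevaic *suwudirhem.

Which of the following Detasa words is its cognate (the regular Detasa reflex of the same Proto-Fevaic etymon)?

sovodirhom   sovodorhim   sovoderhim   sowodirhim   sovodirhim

Detasa: *suwudirhem > sowodirhem > sovodirhem > sovoderhem > sovodirhim  (by vowel merger, unconditioned shift, pre-rhotic lowering, vowel merger)
The other candidates each miss or misapply at least one Detasa change.

sovodirhim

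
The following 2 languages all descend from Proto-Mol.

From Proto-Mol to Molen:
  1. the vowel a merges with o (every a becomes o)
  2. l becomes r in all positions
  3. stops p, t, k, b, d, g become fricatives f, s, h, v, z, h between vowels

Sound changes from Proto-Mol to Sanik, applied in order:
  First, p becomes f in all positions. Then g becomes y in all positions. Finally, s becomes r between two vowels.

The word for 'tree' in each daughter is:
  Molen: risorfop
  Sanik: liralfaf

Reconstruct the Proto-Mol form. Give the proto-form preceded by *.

Position 1: Molen has r, Sanik has l. Sanik preserves l here (none of its changes turn any other segment into l), so the proto-segment is *l.
Position 4: Molen has o, Sanik has a. Sanik preserves a here (none of its changes turn any other segment into a), so the proto-segment is *a.
This points to *lisalfap. Verify forward in each daughter:
Molen: start from *lisalfap.
  rule 1 (vowel merger): lisalfap → lisolfop
  rule 2 (unconditioned shift): lisolfop → risorfop
  rule 3: no change — risorfop
  ⇒ Molen risorfop
Sanik: *lisalfap
  lisalfap → lisalfaf   [unconditioned shift]
  lisalfaf (rule 2 does not apply)
  lisalfaf → liralfaf   [rhotacism]
  giving Sanik liralfaf.
Only *lisalfap yields all of Molen risorfop, Sanik liralfaf.

*lisalfap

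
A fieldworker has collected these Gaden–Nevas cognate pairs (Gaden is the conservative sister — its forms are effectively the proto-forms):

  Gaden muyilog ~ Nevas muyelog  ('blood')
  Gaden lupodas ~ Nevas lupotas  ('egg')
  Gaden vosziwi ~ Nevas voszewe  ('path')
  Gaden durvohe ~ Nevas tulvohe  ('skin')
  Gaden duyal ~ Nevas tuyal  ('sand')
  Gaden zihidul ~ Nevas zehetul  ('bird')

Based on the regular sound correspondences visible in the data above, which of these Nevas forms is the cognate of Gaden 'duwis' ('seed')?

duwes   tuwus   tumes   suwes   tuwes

durvohe ~ tulvohe, duyal ~ tuyal — Gaden d corresponds to Nevas t word-initially before a back vowel.
muyilog ~ muyelog, vosziwi ~ voszewe — Gaden i corresponds to Nevas e after a consonant, before a consonant other than r, m, n, p, b, f, v.
Applying these to Gaden 'duwis':
  duwis → tuwis   (d→t word-initially before a back vowel)
  tuwis → tuwes   (i→e after a consonant, before a consonant other than r, m, n, p, b, f, v)
So the Nevas cognate is 'tuwes'.

tuwes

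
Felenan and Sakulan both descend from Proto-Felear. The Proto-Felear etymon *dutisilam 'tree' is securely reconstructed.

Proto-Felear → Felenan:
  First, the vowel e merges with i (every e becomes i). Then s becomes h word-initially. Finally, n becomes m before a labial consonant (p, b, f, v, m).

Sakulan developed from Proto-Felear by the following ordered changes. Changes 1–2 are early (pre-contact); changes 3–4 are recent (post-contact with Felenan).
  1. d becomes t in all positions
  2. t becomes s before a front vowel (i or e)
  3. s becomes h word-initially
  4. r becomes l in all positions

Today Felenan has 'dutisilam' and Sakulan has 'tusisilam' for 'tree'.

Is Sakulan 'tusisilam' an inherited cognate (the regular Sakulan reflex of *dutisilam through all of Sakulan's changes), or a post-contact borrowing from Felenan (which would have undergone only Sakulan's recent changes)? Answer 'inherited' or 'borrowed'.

If inherited, *dutisilam would pass through all of Sakulan's changes:
Sakulan: *dutisilam > tutisilam > tusisilam  (by unconditioned shift, palatalisation)
If borrowed from Felenan 'dutisilam' after the early changes, it would undergo only the recent ones:
  rule 3 (debuccalisation): no change (dutisilam)
  rule 4 (unconditioned shift): no change (dutisilam)
  ⇒ as a loan: dutisilam
Sakulan 'tusisilam' matches the inherited outcome exactly, so it is an inherited cognate, not a loan.

inherited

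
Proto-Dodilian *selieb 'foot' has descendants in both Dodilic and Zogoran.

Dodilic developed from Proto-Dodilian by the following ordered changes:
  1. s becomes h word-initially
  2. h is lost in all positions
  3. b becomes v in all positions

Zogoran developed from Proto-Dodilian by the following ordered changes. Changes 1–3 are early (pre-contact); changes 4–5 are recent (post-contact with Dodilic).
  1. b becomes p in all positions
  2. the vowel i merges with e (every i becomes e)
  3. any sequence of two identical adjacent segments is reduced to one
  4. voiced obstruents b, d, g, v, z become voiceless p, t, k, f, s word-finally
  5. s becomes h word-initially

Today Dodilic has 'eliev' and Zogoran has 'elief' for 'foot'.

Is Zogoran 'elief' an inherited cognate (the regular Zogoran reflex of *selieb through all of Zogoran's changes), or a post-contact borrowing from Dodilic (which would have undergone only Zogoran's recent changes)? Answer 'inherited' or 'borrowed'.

If inherited, *selieb would pass through all of Zogoran's changes:
Zogoran: start from *selieb.
  rule 1 (unconditioned shift): selieb → seliep
  rule 2 (vowel merger): seliep → seleep
  rule 3 (degemination): seleep → selep
  rule 4: no change — selep
  rule 5 (debuccalisation): selep → helep
  ⇒ Zogoran helep
If borrowed from Dodilic 'eliev' after the early changes, it would undergo only the recent ones:
  rule 4 (final devoicing): eliev → elief
  rule 5 (debuccalisation): no change (elief)
  ⇒ as a loan: elief
Zogoran 'elief' matches the loan outcome 'elief', not the inherited 'helep' — it skipped the early Zogoran changes, so it was borrowed from Dodilic.

borrowed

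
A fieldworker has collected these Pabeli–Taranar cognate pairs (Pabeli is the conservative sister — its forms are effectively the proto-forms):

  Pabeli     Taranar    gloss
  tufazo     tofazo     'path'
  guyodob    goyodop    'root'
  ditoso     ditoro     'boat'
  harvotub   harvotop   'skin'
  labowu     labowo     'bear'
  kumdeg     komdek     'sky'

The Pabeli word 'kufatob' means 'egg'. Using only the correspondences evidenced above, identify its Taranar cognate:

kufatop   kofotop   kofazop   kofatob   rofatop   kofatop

kofatop

tufazo ~ tofazo — Pabeli u corresponds to Taranar o after a consonant, before a labial obstruent.
guyodob ~ goyodop, harvotub ~ harvotop — Pabeli b corresponds to Taranar p word-finally.
Applying these to Pabeli 'kufatob':
  kufatob → kofatob   (u→o after a consonant, before a labial obstruent)
  kofatob → kofatop   (b→p word-finally)
So the Taranar cognate is 'kofatop'.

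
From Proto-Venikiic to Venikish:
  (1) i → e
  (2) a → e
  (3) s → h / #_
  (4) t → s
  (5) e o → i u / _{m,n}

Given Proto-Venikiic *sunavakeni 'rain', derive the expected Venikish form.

hunevekine

Venikish: *sunavakeni
  sunavakeni → sunavakene   [vowel merger]
  sunavakene → sunevekene   [vowel merger]
  sunevekene → hunevekene   [debuccalisation]
  hunevekene (rule 4 does not apply)
  hunevekene → hunevekine   [pre-nasal raising]
  giving Venikish hunevekine.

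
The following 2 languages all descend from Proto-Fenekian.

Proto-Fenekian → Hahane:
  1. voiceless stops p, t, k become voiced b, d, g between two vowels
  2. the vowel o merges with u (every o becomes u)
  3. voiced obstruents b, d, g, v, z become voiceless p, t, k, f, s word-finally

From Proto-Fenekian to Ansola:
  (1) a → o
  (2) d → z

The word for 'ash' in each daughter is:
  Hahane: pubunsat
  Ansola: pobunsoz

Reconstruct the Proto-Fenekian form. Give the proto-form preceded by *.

Position 2: Hahane has u, Ansola has o. Taking the neighbouring segments as reconstructed: Hahane u could go back to *o or *u; Ansola o could go back to *a or *o — the one source consistent with every daughter is *o.
Position 7: Hahane has a, Ansola has o. Hahane preserves a here (none of its changes turn any other segment into a), so the proto-segment is *a.
Continuing position by position gives *pobunsad; check it forward:
Hahane: start from *pobunsad.
  rule 1: no change — pobunsad
  rule 2 (vowel merger): pobunsad → pubunsad
  rule 3 (final devoicing): pubunsad → pubunsat
  ⇒ Hahane pubunsat
Ansola: *pobunsad > pobunsod > pobunsoz  (by vowel merger, unconditioned shift)
*pobunsad is the unique common source.

*pobunsad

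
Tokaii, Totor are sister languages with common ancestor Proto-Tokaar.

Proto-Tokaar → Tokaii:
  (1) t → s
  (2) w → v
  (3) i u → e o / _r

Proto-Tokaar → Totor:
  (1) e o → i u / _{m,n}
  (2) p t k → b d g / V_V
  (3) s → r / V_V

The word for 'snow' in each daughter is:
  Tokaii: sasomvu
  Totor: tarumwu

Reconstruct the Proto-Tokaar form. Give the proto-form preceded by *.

Position 4: Tokaii has o, Totor has u. Taking the neighbouring segments as reconstructed: Tokaii o can only go back to *o; Totor u could go back to *o or *u — the one source consistent with every daughter is *o.
Position 3: Tokaii has s, Totor has r. Taking the neighbouring segments as reconstructed: Tokaii s could go back to *t or *s; Totor r could go back to *s or *r — the one source consistent with every daughter is *s.
Position 6: Tokaii has v, Totor has w. Totor preserves w here (none of its changes turn any other segment into w), so the proto-segment is *w.
This points to *tasomwu. Verify forward in each daughter:
Tokaii: *tasomwu
  tasomwu → sasomwu   [unconditioned shift]
  sasomwu → sasomvu   [unconditioned shift]
  sasomvu (rule 3 does not apply)
  giving Tokaii sasomvu.
Totor: *tasomwu
  tasomwu → tasumwu   [pre-nasal raising]
  tasumwu (rule 2 does not apply)
  tasumwu → tarumwu   [rhotacism]
  giving Totor tarumwu.
No other proto-form is consistent with every reflex, so the reconstruction is *tasomwu.

*tasomwu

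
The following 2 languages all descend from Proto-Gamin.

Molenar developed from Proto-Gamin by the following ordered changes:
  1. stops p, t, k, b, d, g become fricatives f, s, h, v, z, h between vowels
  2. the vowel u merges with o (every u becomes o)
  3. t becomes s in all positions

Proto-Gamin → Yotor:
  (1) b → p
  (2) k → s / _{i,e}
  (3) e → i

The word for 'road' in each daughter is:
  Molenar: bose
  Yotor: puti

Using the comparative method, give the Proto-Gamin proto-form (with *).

*bute

Position 3: Molenar has s, Yotor has t. Yotor preserves t here (none of its changes turn any other segment into t), so the proto-segment is *t.
Position 1: Molenar has b, Yotor has p. Molenar preserves b here (none of its changes turn any other segment into b), so the proto-segment is *b.
Position 2: Molenar has o, Yotor has u. Yotor preserves u here (none of its changes turn any other segment into u), so the proto-segment is *u.
Verify the candidate proto-form against each daughter:
Molenar: *bute > buse > bose  (by intervocalic lenition, vowel merger)
Yotor: start from *bute.
  rule 1 (unconditioned shift): bute → pute
  rule 2: no change — pute
  rule 3 (vowel merger): pute → puti
  ⇒ Yotor puti
No other proto-form is consistent with every reflex, so the reconstruction is *bute.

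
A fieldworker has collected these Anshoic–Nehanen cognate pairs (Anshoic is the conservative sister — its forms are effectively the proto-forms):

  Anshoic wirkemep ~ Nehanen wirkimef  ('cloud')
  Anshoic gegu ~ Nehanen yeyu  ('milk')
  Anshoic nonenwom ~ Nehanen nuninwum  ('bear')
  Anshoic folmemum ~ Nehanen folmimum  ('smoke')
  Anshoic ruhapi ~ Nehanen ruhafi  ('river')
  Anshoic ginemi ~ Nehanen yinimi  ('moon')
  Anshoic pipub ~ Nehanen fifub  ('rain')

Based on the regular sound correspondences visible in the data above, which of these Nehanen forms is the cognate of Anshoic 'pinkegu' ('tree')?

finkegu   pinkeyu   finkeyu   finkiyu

pipub ~ fifub — Anshoic p corresponds to Nehanen f word-initially before a front vowel.
gegu ~ yeyu — Anshoic g corresponds to Nehanen y between vowels (before a back vowel).
Applying these to Anshoic 'pinkegu':
  pinkegu → finkegu   (p→f word-initially before a front vowel)
  finkegu → finkeyu   (g→y between vowels (before a back vowel))
So the Nehanen cognate is 'finkeyu'.

finkeyu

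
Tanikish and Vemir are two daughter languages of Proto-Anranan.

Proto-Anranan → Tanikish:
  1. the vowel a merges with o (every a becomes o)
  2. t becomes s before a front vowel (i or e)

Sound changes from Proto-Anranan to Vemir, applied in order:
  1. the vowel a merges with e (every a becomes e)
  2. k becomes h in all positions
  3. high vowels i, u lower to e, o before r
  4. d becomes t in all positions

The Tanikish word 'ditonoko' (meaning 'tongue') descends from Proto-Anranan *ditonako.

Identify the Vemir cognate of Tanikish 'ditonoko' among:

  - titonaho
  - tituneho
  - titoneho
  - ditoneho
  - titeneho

titoneho

Vemir: *ditonako
  ditonako → ditoneko   [vowel merger]
  ditoneko → ditoneho   [unconditioned shift]
  ditoneho (rule 3 does not apply)
  ditoneho → titoneho   [unconditioned shift]
  giving Vemir titoneho.
Only 'titoneho' matches the regular Vemir development of *ditonako.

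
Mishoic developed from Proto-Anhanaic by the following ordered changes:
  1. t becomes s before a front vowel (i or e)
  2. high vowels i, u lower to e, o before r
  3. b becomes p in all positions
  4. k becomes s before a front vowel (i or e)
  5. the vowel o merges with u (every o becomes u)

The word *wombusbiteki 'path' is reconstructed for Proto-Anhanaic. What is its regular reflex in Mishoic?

Mishoic: *wombusbiteki
  wombusbiteki → wombusbiseki   [palatalisation]
  wombusbiseki (rule 2 does not apply)
  wombusbiseki → wompuspiseki   [unconditioned shift]
  wompuspiseki → wompuspisesi   [palatalisation]
  wompuspisesi → wumpuspisesi   [vowel merger]
  giving Mishoic wumpuspisesi.

wumpuspisesi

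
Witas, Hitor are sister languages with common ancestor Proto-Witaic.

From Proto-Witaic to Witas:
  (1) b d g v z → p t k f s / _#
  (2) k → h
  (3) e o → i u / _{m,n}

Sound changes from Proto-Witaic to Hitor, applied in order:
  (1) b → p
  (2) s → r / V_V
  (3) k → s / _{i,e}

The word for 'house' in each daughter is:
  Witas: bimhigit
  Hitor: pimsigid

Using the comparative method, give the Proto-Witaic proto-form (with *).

*bimkigid

Position 8: Witas has t, Hitor has d. Hitor preserves d here (none of its changes turn any other segment into d), so the proto-segment is *d.
Position 1: Witas has b, Hitor has p. Witas preserves b here (none of its changes turn any other segment into b), so the proto-segment is *b.
Continuing position by position gives *bimkigid; check it forward:
Witas: *bimkigid > bimkigit > bimhigit  (by final devoicing, unconditioned shift)
Hitor: *bimkigid
  bimkigid → pimkigid   [unconditioned shift]
  pimkigid (rule 2 does not apply)
  pimkigid → pimsigid   [palatalisation]
  giving Hitor pimsigid.
No other proto-form is consistent with every reflex, so the reconstruction is *bimkigid.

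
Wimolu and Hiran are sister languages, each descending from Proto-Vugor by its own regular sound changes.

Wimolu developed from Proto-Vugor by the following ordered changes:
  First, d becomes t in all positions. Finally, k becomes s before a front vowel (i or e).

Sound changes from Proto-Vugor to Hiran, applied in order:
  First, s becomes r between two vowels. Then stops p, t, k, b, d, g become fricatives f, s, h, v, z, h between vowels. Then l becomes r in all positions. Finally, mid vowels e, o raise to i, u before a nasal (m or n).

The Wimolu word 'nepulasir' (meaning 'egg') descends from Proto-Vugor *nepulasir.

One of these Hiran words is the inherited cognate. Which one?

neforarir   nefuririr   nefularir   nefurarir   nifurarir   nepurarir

nefurarir

Hiran: *nepulasir
  nepulasir → nepularir   [rhotacism]
  nepularir → nefularir   [intervocalic lenition]
  nefularir → nefurarir   [unconditioned shift]
  nefurarir (rule 4 does not apply)
  giving Hiran nefurarir.
Among the options, 'nefurarir' alone shows every Hiran change applied in order.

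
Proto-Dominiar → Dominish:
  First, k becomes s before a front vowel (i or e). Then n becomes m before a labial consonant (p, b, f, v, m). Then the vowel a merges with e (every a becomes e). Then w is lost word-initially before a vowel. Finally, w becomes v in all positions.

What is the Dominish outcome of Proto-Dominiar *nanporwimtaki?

Dominish: *nanporwimtaki > nanporwimtasi > namporwimtasi > nemporwimtesi > nemporvimtesi  (by palatalisation, nasal place assimilation, vowel merger, unconditioned shift)

nemporvimtesi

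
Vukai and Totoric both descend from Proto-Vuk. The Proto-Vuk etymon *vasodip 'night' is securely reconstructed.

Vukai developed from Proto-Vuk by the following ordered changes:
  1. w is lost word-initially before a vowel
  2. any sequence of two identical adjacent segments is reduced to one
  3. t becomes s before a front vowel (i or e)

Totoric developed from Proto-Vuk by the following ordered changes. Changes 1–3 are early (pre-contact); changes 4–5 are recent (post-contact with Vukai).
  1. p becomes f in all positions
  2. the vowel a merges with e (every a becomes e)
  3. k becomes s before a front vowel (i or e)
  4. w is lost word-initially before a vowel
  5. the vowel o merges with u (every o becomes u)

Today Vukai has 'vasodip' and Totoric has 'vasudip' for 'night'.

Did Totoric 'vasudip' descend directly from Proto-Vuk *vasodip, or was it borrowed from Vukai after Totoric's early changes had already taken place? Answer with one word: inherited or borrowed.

If inherited, *vasodip would pass through all of Totoric's changes:
Totoric: *vasodip
  vasodip → vasodif   [unconditioned shift]
  vasodif → vesodif   [vowel merger]
  vesodif (rule 3 does not apply)
  vesodif (rule 4 does not apply)
  vesodif → vesudif   [vowel merger]
  giving Totoric vesudif.
If borrowed from Vukai 'vasodip' after the early changes, it would undergo only the recent ones:
  rule 4 (glide loss): no change (vasodip)
  rule 5 (vowel merger): vasodip → vasudip
  ⇒ as a loan: vasudip
Totoric 'vasudip' matches the loan outcome 'vasudip', not the inherited 'vesudif' — it skipped the early Totoric changes, so it was borrowed from Vukai.

borrowed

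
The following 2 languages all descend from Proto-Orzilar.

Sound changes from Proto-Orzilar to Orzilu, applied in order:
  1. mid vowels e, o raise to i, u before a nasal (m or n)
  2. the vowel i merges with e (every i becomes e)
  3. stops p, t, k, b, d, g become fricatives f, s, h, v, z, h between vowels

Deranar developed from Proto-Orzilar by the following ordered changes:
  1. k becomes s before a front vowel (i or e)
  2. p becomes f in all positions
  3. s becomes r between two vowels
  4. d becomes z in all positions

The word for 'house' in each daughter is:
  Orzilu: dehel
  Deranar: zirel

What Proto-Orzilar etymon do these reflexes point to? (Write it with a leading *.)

Position 2: Orzilu has e, Deranar has i. Deranar preserves i here (none of its changes turn any other segment into i), so the proto-segment is *i.
Position 1: Orzilu has d, Deranar has z. Orzilu preserves d here (none of its changes turn any other segment into d), so the proto-segment is *d.
Position 3: Orzilu has h, Deranar has r. Taking the neighbouring segments as reconstructed: Orzilu h could go back to *k or *g or *h; Deranar r could go back to *k or *s or *r — the one source consistent with every daughter is *k.
This points to *dikel. Verify forward in each daughter:
Orzilu: *dikel
  dikel (rule 1 does not apply)
  dikel → dekel   [vowel merger]
  dekel → dehel   [intervocalic lenition]
  giving Orzilu dehel.
Deranar: start from *dikel.
  rule 1 (palatalisation): dikel → disel
  rule 2: no change — disel
  rule 3 (rhotacism): disel → direl
  rule 4 (unconditioned shift): direl → zirel
  ⇒ Deranar zirel
Only *dikel yields all of Orzilu dehel, Deranar zirel.

*dikel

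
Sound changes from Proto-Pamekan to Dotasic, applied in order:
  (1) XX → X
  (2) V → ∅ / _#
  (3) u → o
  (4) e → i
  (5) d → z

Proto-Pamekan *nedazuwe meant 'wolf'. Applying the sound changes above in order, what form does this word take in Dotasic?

Dotasic: *nedazuwe
  nedazuwe (rule 1 does not apply)
  nedazuwe → nedazuw   [apocope]
  nedazuw → nedazow   [vowel merger]
  nedazow → nidazow   [vowel merger]
  nidazow → nizazow   [unconditioned shift]
  giving Dotasic nizazow.

nizazow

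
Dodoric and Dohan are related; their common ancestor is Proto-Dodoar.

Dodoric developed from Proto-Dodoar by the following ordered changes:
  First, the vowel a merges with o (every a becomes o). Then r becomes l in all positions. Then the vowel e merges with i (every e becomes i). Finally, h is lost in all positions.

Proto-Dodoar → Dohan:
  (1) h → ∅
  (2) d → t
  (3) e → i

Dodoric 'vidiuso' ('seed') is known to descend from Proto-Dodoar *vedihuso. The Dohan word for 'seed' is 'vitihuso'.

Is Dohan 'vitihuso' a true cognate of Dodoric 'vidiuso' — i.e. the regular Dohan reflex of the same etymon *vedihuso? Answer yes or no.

Derive the expected Dohan reflex of *vedihuso:
Dohan: *vedihuso > vediuso > vetiuso > vitiuso  (by h-loss, unconditioned shift, vowel merger)
The regular Dohan reflex would be 'vitiuso', but the attested form is 'vitihuso'. The correspondence is irregular, so they are not cognates (the Dohan form has a different source).

no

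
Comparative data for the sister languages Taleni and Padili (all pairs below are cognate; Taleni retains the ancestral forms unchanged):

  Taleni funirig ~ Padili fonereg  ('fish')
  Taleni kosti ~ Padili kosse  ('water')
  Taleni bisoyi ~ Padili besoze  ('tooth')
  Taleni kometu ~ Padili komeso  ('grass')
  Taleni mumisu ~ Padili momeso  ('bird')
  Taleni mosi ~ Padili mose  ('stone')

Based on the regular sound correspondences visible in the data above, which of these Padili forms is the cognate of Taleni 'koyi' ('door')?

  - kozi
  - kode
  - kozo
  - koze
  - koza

koze

bisoyi ~ besoze — Taleni y corresponds to Padili z between vowels (before a front vowel).
kosti ~ kosse, bisoyi ~ besoze — Taleni i corresponds to Padili e word-finally.
Applying these to Taleni 'koyi':
  koyi → kozi   (y→z between vowels (before a front vowel))
  kozi → koze   (i→e word-finally)
So the Padili cognate is 'koze'.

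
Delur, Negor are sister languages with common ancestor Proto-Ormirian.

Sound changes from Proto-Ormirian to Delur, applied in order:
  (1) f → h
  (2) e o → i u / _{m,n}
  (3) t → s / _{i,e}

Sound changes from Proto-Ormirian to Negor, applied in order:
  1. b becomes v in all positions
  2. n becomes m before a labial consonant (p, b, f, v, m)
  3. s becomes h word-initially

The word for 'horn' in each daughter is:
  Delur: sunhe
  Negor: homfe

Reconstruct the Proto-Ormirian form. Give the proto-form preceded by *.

*sonfe

Position 3: Delur has n, Negor has m. Delur preserves n here (none of its changes turn any other segment into n), so the proto-segment is *n.
Position 2: Delur has u, Negor has o. Negor preserves o here (none of its changes turn any other segment into o), so the proto-segment is *o.
Verify the candidate proto-form against each daughter:
Delur: *sonfe
  sonfe → sonhe   [unconditioned shift]
  sonhe → sunhe   [pre-nasal raising]
  sunhe (rule 3 does not apply)
  giving Delur sunhe.
Negor: start from *sonfe.
  rule 1: no change — sonfe
  rule 2 (nasal place assimilation): sonfe → somfe
  rule 3 (debuccalisation): somfe → homfe
  ⇒ Negor homfe
No other proto-form is consistent with every reflex, so the reconstruction is *sonfe.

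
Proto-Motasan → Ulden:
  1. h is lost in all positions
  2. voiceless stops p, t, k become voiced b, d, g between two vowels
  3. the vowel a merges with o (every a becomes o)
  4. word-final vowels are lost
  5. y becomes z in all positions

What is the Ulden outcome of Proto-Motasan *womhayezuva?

womozezuv

Ulden: *womhayezuva
  womhayezuva → womayezuva   [h-loss]
  womayezuva (rule 2 does not apply)
  womayezuva → womoyezuvo   [vowel merger]
  womoyezuvo → womoyezuv   [apocope]
  womoyezuv → womozezuv   [unconditioned shift]
  giving Ulden womozezuv.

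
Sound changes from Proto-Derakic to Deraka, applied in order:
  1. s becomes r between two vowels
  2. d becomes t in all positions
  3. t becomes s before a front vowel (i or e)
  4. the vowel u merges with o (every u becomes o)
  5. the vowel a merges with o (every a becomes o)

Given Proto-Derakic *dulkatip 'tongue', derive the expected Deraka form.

Deraka: start from *dulkatip.
  rule 1: no change — dulkatip
  rule 2 (unconditioned shift): dulkatip → tulkatip
  rule 3 (palatalisation): tulkatip → tulkasip
  rule 4 (vowel merger): tulkasip → tolkasip
  rule 5 (vowel merger): tolkasip → tolkosip
  ⇒ Deraka tolkosip

tolkosip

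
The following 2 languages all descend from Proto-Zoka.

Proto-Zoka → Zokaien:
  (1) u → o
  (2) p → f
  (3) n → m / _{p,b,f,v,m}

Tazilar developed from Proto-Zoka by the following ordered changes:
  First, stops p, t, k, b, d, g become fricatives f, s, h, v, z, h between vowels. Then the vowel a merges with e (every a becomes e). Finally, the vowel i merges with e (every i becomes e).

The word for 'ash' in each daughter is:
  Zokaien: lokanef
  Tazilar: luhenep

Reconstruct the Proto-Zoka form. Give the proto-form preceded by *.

*lukanep

Position 3: Zokaien has k, Tazilar has h. Zokaien preserves k here (none of its changes turn any other segment into k), so the proto-segment is *k.
Position 4: Zokaien has a, Tazilar has e. Zokaien preserves a here (none of its changes turn any other segment into a), so the proto-segment is *a.
Position 2: Zokaien has o, Tazilar has u. Tazilar preserves u here (none of its changes turn any other segment into u), so the proto-segment is *u.
Verify the candidate proto-form against each daughter:
Zokaien: start from *lukanep.
  rule 1 (vowel merger): lukanep → lokanep
  rule 2 (unconditioned shift): lokanep → lokanef
  rule 3: no change — lokanef
  ⇒ Zokaien lokanef
Tazilar: *lukanep > luhanep > luhenep  (by intervocalic lenition, vowel merger)
Only *lukanep yields all of Zokaien lokanef, Tazilar luhenep.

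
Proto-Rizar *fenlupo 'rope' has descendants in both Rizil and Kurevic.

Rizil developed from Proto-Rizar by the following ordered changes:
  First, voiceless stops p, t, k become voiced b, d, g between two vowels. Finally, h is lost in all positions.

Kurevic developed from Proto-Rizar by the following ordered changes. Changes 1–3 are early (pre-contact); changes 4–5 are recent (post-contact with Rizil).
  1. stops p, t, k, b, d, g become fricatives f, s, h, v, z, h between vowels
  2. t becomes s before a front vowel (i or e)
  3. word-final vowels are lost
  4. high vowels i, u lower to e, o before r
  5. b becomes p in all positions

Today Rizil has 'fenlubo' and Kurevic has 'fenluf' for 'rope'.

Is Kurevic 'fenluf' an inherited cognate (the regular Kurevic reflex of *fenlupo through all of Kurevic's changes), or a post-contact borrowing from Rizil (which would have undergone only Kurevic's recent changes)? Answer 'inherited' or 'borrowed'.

If inherited, *fenlupo would pass through all of Kurevic's changes:
Kurevic: start from *fenlupo.
  rule 1 (intervocalic lenition): fenlupo → fenlufo
  rule 2: no change — fenlufo
  rule 3 (apocope): fenlufo → fenluf
  rule 4: no change — fenluf
  rule 5: no change — fenluf
  ⇒ Kurevic fenluf
If borrowed from Rizil 'fenlubo' after the early changes, it would undergo only the recent ones:
  rule 4 (pre-rhotic lowering): no change (fenlubo)
  rule 5 (unconditioned shift): fenlubo → fenlupo
  ⇒ as a loan: fenlupo
Kurevic 'fenluf' matches the inherited outcome exactly, so it is an inherited cognate, not a loan.

inherited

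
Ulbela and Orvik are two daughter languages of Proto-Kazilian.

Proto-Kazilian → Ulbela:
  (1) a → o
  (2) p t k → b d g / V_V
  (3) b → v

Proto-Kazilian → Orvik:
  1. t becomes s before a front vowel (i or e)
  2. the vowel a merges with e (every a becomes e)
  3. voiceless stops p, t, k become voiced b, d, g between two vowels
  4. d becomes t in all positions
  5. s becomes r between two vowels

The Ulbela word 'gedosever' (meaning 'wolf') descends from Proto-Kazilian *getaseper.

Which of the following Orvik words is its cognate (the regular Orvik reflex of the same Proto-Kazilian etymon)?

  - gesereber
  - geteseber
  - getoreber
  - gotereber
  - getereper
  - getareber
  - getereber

Orvik: *getaseper > geteseper > gedeseber > geteseber > getereber  (by vowel merger, intervocalic voicing, unconditioned shift, rhotacism)
The other candidates each miss or misapply at least one Orvik change.

getereber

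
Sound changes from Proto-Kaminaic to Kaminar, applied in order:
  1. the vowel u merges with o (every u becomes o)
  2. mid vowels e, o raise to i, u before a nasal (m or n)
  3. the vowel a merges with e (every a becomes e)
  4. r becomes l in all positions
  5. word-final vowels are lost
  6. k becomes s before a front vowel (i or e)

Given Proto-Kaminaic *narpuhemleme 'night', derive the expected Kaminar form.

nelpohimlim

Kaminar: *narpuhemleme > narpohemleme > narpohimlime > nerpohimlime > nelpohimlime > nelpohimlim  (by vowel merger, pre-nasal raising, vowel merger, unconditioned shift, apocope)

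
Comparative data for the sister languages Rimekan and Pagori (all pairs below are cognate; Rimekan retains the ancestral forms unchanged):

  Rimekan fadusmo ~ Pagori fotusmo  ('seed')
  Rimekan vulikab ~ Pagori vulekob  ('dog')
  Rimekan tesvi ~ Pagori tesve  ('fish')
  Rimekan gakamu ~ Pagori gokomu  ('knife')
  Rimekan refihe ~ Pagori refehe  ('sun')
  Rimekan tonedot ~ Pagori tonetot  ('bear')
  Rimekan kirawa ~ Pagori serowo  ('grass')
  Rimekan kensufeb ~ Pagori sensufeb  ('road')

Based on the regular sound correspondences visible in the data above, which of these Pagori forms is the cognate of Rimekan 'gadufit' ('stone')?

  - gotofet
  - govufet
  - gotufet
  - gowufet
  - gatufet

gotufet

fadusmo ~ fotusmo, gakamu ~ gokomu — Rimekan a corresponds to Pagori o after a consonant, before a consonant other than r, m, n, p, b, f, v.
fadusmo ~ fotusmo — Rimekan d corresponds to Pagori t between vowels (before a back vowel).
vulikab ~ vulekob, refihe ~ refehe — Rimekan i corresponds to Pagori e after a consonant, before a consonant other than r, m, n, p, b, f, v.
Applying these to Rimekan 'gadufit':
  gadufit → godufit   (a→o after a consonant, before a consonant other than r, m, n, p, b, f, v)
  godufit → gotufit   (d→t between vowels (before a back vowel))
  gotufit → gotufet   (i→e after a consonant, before a consonant other than r, m, n, p, b, f, v)
So the Pagori cognate is 'gotufet'.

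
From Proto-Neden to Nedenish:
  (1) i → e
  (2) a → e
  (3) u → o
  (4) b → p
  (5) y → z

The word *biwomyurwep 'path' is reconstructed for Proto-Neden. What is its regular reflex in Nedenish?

pewomzorwep

Nedenish: *biwomyurwep > bewomyurwep > bewomyorwep > pewomyorwep > pewomzorwep  (by vowel merger, vowel merger, unconditioned shift, unconditioned shift)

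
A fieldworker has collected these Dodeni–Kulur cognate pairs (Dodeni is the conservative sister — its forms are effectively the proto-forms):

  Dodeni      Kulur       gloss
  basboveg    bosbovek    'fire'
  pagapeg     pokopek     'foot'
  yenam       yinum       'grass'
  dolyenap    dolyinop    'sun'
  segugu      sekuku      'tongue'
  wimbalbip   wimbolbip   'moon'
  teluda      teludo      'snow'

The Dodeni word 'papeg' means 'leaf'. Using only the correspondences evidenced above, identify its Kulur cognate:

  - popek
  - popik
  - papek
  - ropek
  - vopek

popek

pagapeg ~ pokopek, dolyenap ~ dolyinop — Dodeni a corresponds to Kulur o after a consonant, before a labial obstruent.
basboveg ~ bosbovek, pagapeg ~ pokopek — Dodeni g corresponds to Kulur k word-finally.
Applying these to Dodeni 'papeg':
  papeg → popeg   (a→o after a consonant, before a labial obstruent)
  popeg → popek   (g→k word-finally)
So the Kulur cognate is 'popek'.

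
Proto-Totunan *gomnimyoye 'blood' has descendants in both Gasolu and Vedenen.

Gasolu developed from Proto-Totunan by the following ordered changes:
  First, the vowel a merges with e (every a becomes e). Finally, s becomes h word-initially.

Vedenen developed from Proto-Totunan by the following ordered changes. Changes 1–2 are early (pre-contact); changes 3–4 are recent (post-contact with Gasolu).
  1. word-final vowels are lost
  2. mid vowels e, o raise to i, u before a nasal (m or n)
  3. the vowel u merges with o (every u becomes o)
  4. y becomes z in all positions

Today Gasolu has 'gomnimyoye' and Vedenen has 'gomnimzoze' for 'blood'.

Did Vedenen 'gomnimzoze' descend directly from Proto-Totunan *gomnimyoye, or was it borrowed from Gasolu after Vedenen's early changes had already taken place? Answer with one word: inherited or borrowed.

If inherited, *gomnimyoye would pass through all of Vedenen's changes:
Vedenen: *gomnimyoye > gomnimyoy > gumnimyoy > gomnimyoy > gomnimzoz  (by apocope, pre-nasal raising, vowel merger, unconditioned shift)
If borrowed from Gasolu 'gomnimyoye' after the early changes, it would undergo only the recent ones:
  rule 3 (vowel merger): no change (gomnimyoye)
  rule 4 (unconditioned shift): gomnimyoye → gomnimzoze
  ⇒ as a loan: gomnimzoze
Vedenen 'gomnimzoze' matches the loan outcome 'gomnimzoze', not the inherited 'gomnimzoz' — it skipped the early Vedenen changes, so it was borrowed from Gasolu.

borrowed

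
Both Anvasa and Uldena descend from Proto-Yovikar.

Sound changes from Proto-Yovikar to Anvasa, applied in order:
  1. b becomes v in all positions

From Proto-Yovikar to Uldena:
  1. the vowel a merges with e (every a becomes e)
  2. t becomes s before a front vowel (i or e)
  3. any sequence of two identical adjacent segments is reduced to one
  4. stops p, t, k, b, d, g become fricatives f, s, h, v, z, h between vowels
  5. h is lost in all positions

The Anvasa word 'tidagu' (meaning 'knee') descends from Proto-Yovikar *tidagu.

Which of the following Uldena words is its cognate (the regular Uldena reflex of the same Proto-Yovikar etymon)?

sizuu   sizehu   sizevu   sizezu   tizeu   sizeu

sizeu

Uldena: start from *tidagu.
  rule 1 (vowel merger): tidagu → tidegu
  rule 2 (palatalisation): tidegu → sidegu
  rule 3: no change — sidegu
  rule 4 (intervocalic lenition): sidegu → sizehu
  rule 5 (h-loss): sizehu → sizeu
  ⇒ Uldena sizeu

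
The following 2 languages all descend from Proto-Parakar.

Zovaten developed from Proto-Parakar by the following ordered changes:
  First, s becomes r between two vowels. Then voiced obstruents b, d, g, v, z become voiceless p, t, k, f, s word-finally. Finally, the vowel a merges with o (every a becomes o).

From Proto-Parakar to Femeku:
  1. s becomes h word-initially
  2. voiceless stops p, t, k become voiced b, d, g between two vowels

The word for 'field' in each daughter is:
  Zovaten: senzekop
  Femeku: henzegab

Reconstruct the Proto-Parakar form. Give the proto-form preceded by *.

Position 7: Zovaten has o, Femeku has a. Femeku preserves a here (none of its changes turn any other segment into a), so the proto-segment is *a.
Position 8: Zovaten has p, Femeku has b. Taking the neighbouring segments as reconstructed: Zovaten p could go back to *p or *b; Femeku b can only go back to *b — the one source consistent with every daughter is *b.
Position 1: Zovaten has s, Femeku has h. Taking the neighbouring segments as reconstructed: Zovaten s can only go back to *s; Femeku h could go back to *s or *h — the one source consistent with every daughter is *s.
Verify the candidate proto-form against each daughter:
Zovaten: *senzekab
  senzekab (rule 1 does not apply)
  senzekab → senzekap   [final devoicing]
  senzekap → senzekop   [vowel merger]
  giving Zovaten senzekop.
Femeku: *senzekab
  senzekab → henzekab   [debuccalisation]
  henzekab → henzegab   [intervocalic voicing]
  giving Femeku henzegab.
*senzekab is the unique common source.

*senzekab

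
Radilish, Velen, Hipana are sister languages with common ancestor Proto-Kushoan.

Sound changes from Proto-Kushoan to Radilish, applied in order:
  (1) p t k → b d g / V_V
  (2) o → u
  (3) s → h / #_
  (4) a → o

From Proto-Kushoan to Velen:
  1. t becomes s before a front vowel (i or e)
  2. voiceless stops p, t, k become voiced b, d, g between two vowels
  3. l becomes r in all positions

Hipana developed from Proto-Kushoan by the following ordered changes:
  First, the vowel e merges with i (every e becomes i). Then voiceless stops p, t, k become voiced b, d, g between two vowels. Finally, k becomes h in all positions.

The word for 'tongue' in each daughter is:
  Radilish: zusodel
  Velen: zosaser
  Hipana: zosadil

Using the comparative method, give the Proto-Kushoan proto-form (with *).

*zosatel

Position 6: Radilish has e, Velen has e, Hipana has i. Radilish preserves e here (none of its changes turn any other segment into e), so the proto-segment is *e.
Position 7: Radilish has l, Velen has r, Hipana has l. Radilish preserves l here (none of its changes turn any other segment into l), so the proto-segment is *l.
Position 4: Radilish has o, Velen has a, Hipana has a. Velen preserves a here (none of its changes turn any other segment into a), so the proto-segment is *a.
Continuing position by position gives *zosatel; check it forward:
Radilish: start from *zosatel.
  rule 1 (intervocalic voicing): zosatel → zosadel
  rule 2 (vowel merger): zosadel → zusadel
  rule 3: no change — zusadel
  rule 4 (vowel merger): zusadel → zusodel
  ⇒ Radilish zusodel
Velen: *zosatel
  zosatel → zosasel   [palatalisation]
  zosasel (rule 2 does not apply)
  zosasel → zosaser   [unconditioned shift]
  giving Velen zosaser.
Hipana: *zosatel
  zosatel → zosatil   [vowel merger]
  zosatil → zosadil   [intervocalic voicing]
  zosadil (rule 3 does not apply)
  giving Hipana zosadil.
Only *zosatel yields all of Radilish zusodel, Velen zosaser, Hipana zosadil.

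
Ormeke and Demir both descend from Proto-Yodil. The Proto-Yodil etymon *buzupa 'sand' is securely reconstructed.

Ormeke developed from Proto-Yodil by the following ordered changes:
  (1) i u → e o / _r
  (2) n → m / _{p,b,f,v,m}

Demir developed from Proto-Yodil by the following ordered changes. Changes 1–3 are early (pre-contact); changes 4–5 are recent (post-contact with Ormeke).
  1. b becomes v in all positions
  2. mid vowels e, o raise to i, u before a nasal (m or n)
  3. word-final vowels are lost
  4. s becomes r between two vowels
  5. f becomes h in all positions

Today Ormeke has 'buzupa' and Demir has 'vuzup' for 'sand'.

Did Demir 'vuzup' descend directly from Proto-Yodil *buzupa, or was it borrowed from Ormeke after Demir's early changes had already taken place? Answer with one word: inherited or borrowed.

inherited

If inherited, *buzupa would pass through all of Demir's changes:
Demir: *buzupa > vuzupa > vuzup  (by unconditioned shift, apocope)
If borrowed from Ormeke 'buzupa' after the early changes, it would undergo only the recent ones:
  rule 4 (rhotacism): no change (buzupa)
  rule 5 (unconditioned shift): no change (buzupa)
  ⇒ as a loan: buzupa
Demir 'vuzup' matches the inherited outcome exactly, so it is an inherited cognate, not a loan.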